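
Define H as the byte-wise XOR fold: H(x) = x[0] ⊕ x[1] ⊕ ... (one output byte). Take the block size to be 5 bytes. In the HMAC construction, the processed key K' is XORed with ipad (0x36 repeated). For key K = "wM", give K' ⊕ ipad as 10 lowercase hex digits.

Key "wM" = 77 4d is 2 bytes ≤ B = 5; zero-pad to 5 bytes: K' = 77 4d 00 00 00.
XOR each byte with 0x36: 77⊕36=41, 4d⊕36=7b, 00⊕36=36, 00⊕36=36, 00⊕36=36.

417b363636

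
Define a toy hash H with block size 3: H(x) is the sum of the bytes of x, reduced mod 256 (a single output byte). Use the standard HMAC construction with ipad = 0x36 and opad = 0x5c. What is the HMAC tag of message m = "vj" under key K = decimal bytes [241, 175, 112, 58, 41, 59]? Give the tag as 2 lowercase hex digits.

Key decimal bytes [241, 175, 112, 58, 41, 59] = f1 af 70 3a 29 3b is 6 bytes > B = 3, so hash it first: H(key) = ae, then zero-pad to 3 bytes: K' = ae 00 00.
K' ⊕ ipad = 98 36 36.  K' ⊕ opad = f2 5c 5c.
Inner input = (K'⊕ipad) ∥ m = 98 36 36 ∥ 76 6a.
Inner hash: sum = 152+54+54+118+106 = 484; mod 256 = 228 → e4.
Outer input = (K'⊕opad) ∥ inner = f2 5c 5c ∥ e4.
Outer hash (tag): sum = 242+92+92+228 = 654; mod 256 = 142 → 8e.

8e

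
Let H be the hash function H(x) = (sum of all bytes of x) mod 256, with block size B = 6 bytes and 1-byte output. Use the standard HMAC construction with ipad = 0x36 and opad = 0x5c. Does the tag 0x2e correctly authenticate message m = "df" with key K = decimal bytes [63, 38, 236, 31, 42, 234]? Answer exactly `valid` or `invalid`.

invalid

Key decimal bytes [63, 38, 236, 31, 42, 234] = 3f 26 ec 1f 2a ea is exactly B = 6 bytes: K' = 3f 26 ec 1f 2a ea.
K' ⊕ ipad = 09 10 da 29 1c dc; K' ⊕ opad = 63 7a b0 43 76 b6.
Inner hash: sum = 9+16+218+41+28+220+100+102 = 734; mod 256 = 222 → de.
Outer hash (recomputed tag): sum = 99+122+176+67+118+182+222 = 986; mod 256 = 218 → da.
Recomputed tag = da; claimed = 2e → mismatch.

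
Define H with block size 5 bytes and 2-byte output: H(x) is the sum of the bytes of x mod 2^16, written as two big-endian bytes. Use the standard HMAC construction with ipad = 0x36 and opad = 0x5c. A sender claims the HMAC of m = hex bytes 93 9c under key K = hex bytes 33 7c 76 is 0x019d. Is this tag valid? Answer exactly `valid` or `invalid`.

Key hex bytes 33 7c 76 is 3 bytes ≤ B = 5; zero-pad to 5 bytes: K' = 33 7c 76 00 00.
K' ⊕ ipad = 05 4a 40 36 36; K' ⊕ opad = 6f 20 2a 5c 5c.
Inner hash: sum = 5+74+64+54+54+147+156 = 554 → 02 2a.
Outer hash (recomputed tag): sum = 111+32+42+92+92+2+42 = 413 → 01 9d.
Recomputed tag = 019d; claimed = 019d → match.

valid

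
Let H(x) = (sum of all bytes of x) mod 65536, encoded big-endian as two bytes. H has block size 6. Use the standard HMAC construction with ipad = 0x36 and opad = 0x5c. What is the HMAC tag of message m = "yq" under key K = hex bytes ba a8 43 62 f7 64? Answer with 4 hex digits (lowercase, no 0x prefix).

Key hex bytes ba a8 43 62 f7 64 is exactly B = 6 bytes: K' = ba a8 43 62 f7 64.
K' ⊕ ipad = 8c 9e 75 54 c1 52.  K' ⊕ opad = e6 f4 1f 3e ab 38.
Inner input = (K'⊕ipad) ∥ m = 8c 9e 75 54 c1 52 ∥ 79 71.
Inner hash: sum = 140+158+117+84+193+82+121+113 = 1008 → 03 f0.
Outer input = (K'⊕opad) ∥ inner = e6 f4 1f 3e ab 38 ∥ 03 f0.
Outer hash (tag): sum = 230+244+31+62+171+56+3+240 = 1037 → 04 0d.

040d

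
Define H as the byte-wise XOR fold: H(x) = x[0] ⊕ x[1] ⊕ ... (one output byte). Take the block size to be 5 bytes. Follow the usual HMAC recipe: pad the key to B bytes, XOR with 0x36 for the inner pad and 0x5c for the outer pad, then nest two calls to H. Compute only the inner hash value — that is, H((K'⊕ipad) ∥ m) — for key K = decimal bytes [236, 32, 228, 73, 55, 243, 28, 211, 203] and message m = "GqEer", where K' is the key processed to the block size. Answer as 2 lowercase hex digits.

Key decimal bytes [236, 32, 228, 73, 55, 243, 28, 211, 203] = ec 20 e4 49 37 f3 1c d3 cb is 9 bytes > B = 5, so hash it first: H(key) = a1, then zero-pad to 5 bytes: K' = a1 00 00 00 00.
K' ⊕ ipad = 97 36 36 36 36.
Inner input = 97 36 36 36 36 ∥ 47 71 45 65 72.
Inner hash: XOR 97⊕36⊕36⊕36⊕36⊕47⊕71⊕45⊕65⊕72 = f3.

f3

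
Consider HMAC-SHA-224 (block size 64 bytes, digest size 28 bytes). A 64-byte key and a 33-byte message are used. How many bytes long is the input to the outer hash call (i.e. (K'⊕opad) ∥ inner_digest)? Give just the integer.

Key is 64 ≤ 64 bytes, zero-padded: |K'| = 64.
Outer input = (K'⊕opad) ∥ H(inner) → 64 + 28 = 92 bytes.

92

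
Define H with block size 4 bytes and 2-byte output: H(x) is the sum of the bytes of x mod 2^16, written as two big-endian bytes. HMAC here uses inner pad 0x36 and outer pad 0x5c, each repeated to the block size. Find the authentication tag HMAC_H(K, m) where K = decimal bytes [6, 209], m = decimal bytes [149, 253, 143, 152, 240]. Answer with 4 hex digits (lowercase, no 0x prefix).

01d0

Key decimal bytes [6, 209] = 06 d1 is 2 bytes ≤ B = 4; zero-pad to 4 bytes: K' = 06 d1 00 00.
K' ⊕ ipad = 30 e7 36 36.  K' ⊕ opad = 5a 8d 5c 5c.
Inner input = (K'⊕ipad) ∥ m = 30 e7 36 36 ∥ 95 fd 8f 98 f0.
Inner hash: sum = 48+231+54+54+149+253+143+152+240 = 1324 → 05 2c.
Outer input = (K'⊕opad) ∥ inner = 5a 8d 5c 5c ∥ 05 2c.
Outer hash (tag): sum = 90+141+92+92+5+44 = 464 → 01 d0.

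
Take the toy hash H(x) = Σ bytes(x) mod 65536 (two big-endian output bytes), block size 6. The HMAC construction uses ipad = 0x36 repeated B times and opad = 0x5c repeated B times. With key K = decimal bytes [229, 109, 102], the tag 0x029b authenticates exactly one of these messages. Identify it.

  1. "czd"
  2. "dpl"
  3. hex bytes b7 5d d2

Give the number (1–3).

2

Key decimal bytes [229, 109, 102] = e5 6d 66 is 3 bytes ≤ B = 6; zero-pad to 6 bytes: K' = e5 6d 66 00 00 00.
K' ⊕ ipad = d3 5b 50 36 36 36; K' ⊕ opad = b9 31 3a 5c 5c 5c.
m1: inner = H(d3 5b 50 36 36 36 63 7a 64) = 03 61; tag = H(b9 31 3a 5c 5c 5c 03 61) = 029c
m2: inner = H(d3 5b 50 36 36 36 64 70 6c) = 03 60; tag = H(b9 31 3a 5c 5c 5c 03 60) = 029b ← matches
m3: inner = H(d3 5b 50 36 36 36 b7 5d d2) = 04 06; tag = H(b9 31 3a 5c 5c 5c 04 06) = 0242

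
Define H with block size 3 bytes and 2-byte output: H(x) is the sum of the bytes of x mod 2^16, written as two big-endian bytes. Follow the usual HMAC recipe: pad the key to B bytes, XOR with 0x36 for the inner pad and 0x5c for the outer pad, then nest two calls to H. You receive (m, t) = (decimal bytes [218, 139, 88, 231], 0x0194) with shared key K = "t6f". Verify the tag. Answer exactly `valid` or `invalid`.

invalid

Key "t6f" = 74 36 66 is exactly B = 3 bytes: K' = 74 36 66.
K' ⊕ ipad = 42 00 50; K' ⊕ opad = 28 6a 3a.
Inner hash: sum = 66+0+80+218+139+88+231 = 822 → 03 36.
Outer hash (recomputed tag): sum = 40+106+58+3+54 = 261 → 01 05.
Recomputed tag = 0105; claimed = 0194 → mismatch.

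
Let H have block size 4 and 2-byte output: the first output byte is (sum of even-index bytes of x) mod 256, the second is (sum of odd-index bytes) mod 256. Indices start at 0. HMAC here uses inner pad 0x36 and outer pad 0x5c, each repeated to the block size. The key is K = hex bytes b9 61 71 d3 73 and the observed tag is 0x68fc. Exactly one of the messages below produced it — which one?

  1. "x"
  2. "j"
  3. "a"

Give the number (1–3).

2

Key hex bytes b9 61 71 d3 73 is 5 bytes > B = 4, so hash it first: H(key) = 9d 34, then zero-pad to 4 bytes: K' = 9d 34 00 00.
K' ⊕ ipad = ab 02 36 36; K' ⊕ opad = c1 68 5c 5c.
m1: inner = H(ab 02 36 36 78) = 59 38; tag = H(c1 68 5c 5c 59 38) = 76fc
m2: inner = H(ab 02 36 36 6a) = 4b 38; tag = H(c1 68 5c 5c 4b 38) = 68fc ← matches
m3: inner = H(ab 02 36 36 61) = 42 38; tag = H(c1 68 5c 5c 42 38) = 5ffc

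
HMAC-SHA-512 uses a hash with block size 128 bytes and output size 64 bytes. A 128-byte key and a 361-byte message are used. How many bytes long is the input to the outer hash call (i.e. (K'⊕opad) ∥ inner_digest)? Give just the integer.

Key is 128 ≤ 128 bytes, zero-padded: |K'| = 128.
Outer input = (K'⊕opad) ∥ H(inner) → 128 + 64 = 192 bytes.

192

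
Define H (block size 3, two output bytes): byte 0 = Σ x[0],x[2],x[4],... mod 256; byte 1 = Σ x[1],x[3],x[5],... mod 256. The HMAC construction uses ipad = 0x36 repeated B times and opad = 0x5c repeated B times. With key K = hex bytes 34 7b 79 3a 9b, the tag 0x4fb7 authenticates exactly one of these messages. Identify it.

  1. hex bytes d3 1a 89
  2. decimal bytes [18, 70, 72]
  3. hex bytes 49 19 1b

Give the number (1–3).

1

Key hex bytes 34 7b 79 3a 9b is 5 bytes > B = 3, so hash it first: H(key) = 48 b5, then zero-pad to 3 bytes: K' = 48 b5 00.
K' ⊕ ipad = 7e 83 36; K' ⊕ opad = 14 e9 5c.
m1: inner = H(7e 83 36 d3 1a 89) = ce df; tag = H(14 e9 5c ce df) = 4fb7 ← matches
m2: inner = H(7e 83 36 12 46 48) = fa dd; tag = H(14 e9 5c fa dd) = 4de3
m3: inner = H(7e 83 36 49 19 1b) = cd e7; tag = H(14 e9 5c cd e7) = 57b6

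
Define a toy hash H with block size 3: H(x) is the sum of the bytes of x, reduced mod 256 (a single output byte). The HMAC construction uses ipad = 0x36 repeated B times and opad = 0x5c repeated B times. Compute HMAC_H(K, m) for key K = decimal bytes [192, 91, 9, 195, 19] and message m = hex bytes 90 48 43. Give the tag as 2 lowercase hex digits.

b1

Key decimal bytes [192, 91, 9, 195, 19] = c0 5b 09 c3 13 is 5 bytes > B = 3, so hash it first: H(key) = fa, then zero-pad to 3 bytes: K' = fa 00 00.
K' ⊕ ipad = cc 36 36.  K' ⊕ opad = a6 5c 5c.
Inner input = (K'⊕ipad) ∥ m = cc 36 36 ∥ 90 48 43.
Inner hash: sum = 204+54+54+144+72+67 = 595; mod 256 = 83 → 53.
Outer input = (K'⊕opad) ∥ inner = a6 5c 5c ∥ 53.
Outer hash (tag): sum = 166+92+92+83 = 433; mod 256 = 177 → b1.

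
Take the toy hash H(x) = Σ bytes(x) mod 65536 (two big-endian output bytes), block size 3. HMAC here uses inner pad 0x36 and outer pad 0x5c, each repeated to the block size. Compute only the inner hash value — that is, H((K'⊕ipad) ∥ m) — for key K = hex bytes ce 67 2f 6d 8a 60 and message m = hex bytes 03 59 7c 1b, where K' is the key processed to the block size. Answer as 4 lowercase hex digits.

Key hex bytes ce 67 2f 6d 8a 60 is 6 bytes > B = 3, so hash it first: H(key) = 02 bb, then zero-pad to 3 bytes: K' = 02 bb 00.
K' ⊕ ipad = 34 8d 36.
Inner input = 34 8d 36 ∥ 03 59 7c 1b.
Inner hash: sum = 52+141+54+3+89+124+27 = 490 → 01 ea.

01ea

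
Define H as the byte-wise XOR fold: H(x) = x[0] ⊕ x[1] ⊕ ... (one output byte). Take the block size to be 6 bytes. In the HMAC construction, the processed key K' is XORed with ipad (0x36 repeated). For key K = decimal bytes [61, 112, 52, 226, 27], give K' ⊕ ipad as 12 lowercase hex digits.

Key decimal bytes [61, 112, 52, 226, 27] = 3d 70 34 e2 1b is 5 bytes ≤ B = 6; zero-pad to 6 bytes: K' = 3d 70 34 e2 1b 00.
XOR each byte with 0x36: 3d⊕36=0b, 70⊕36=46, 34⊕36=02, e2⊕36=d4, 1b⊕36=2d, 00⊕36=36.

0b4602d42d36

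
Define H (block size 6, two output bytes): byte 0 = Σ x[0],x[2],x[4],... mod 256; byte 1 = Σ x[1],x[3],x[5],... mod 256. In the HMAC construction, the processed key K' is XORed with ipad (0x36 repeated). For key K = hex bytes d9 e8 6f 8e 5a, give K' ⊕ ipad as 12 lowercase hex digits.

efde59b86c36

Key hex bytes d9 e8 6f 8e 5a is 5 bytes ≤ B = 6; zero-pad to 6 bytes: K' = d9 e8 6f 8e 5a 00.
XOR each byte with 0x36: d9⊕36=ef, e8⊕36=de, 6f⊕36=59, 8e⊕36=b8, 5a⊕36=6c, 00⊕36=36.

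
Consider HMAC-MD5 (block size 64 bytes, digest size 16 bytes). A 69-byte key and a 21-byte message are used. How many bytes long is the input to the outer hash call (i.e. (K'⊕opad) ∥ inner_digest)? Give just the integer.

Key is 69 > 64 bytes, so it is hashed to 16 bytes then zero-padded to 64: |K'| = 64.
Outer input = (K'⊕opad) ∥ H(inner) → 64 + 16 = 80 bytes.

80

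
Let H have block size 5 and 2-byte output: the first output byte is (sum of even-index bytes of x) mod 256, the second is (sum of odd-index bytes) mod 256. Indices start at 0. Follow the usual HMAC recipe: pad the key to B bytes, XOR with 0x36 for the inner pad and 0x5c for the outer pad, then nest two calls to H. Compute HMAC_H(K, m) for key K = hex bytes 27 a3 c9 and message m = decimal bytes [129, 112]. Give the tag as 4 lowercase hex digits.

b811

Key hex bytes 27 a3 c9 is 3 bytes ≤ B = 5; zero-pad to 5 bytes: K' = 27 a3 c9 00 00.
K' ⊕ ipad = 11 95 ff 36 36.  K' ⊕ opad = 7b ff 95 5c 5c.
Inner input = (K'⊕ipad) ∥ m = 11 95 ff 36 36 ∥ 81 70.
Inner hash: even-index sum = 438 mod 256 = 182; odd-index sum = 332 mod 256 = 76 → b6 4c.
Outer input = (K'⊕opad) ∥ inner = 7b ff 95 5c 5c ∥ b6 4c.
Outer hash (tag): even-index sum = 440 mod 256 = 184; odd-index sum = 529 mod 256 = 17 → b8 11.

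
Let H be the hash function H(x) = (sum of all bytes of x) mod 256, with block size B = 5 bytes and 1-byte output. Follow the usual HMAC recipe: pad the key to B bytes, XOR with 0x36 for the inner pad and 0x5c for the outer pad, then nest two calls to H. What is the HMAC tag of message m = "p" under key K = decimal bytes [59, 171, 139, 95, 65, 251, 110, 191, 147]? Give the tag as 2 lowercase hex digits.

42

Key decimal bytes [59, 171, 139, 95, 65, 251, 110, 191, 147] = 3b ab 8b 5f 41 fb 6e bf 93 is 9 bytes > B = 5, so hash it first: H(key) = cc, then zero-pad to 5 bytes: K' = cc 00 00 00 00.
K' ⊕ ipad = fa 36 36 36 36.  K' ⊕ opad = 90 5c 5c 5c 5c.
Inner input = (K'⊕ipad) ∥ m = fa 36 36 36 36 ∥ 70.
Inner hash: sum = 250+54+54+54+54+112 = 578; mod 256 = 66 → 42.
Outer input = (K'⊕opad) ∥ inner = 90 5c 5c 5c 5c ∥ 42.
Outer hash (tag): sum = 144+92+92+92+92+66 = 578; mod 256 = 66 → 42.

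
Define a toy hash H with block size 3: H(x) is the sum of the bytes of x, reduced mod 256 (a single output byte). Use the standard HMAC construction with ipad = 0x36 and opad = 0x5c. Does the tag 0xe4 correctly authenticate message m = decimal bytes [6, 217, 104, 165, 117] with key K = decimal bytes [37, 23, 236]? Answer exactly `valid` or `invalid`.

Key decimal bytes [37, 23, 236] = 25 17 ec is exactly B = 3 bytes: K' = 25 17 ec.
K' ⊕ ipad = 13 21 da; K' ⊕ opad = 79 4b b0.
Inner hash: sum = 19+33+218+6+217+104+165+117 = 879; mod 256 = 111 → 6f.
Outer hash (recomputed tag): sum = 121+75+176+111 = 483; mod 256 = 227 → e3.
Recomputed tag = e3; claimed = e4 → mismatch.

invalid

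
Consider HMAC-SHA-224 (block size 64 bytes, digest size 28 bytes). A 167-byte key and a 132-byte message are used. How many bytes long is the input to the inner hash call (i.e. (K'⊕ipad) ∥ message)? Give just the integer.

196

Key is 167 > 64 bytes, so it is hashed to 28 bytes then zero-padded to 64: |K'| = 64.
Inner input = (K'⊕ipad) ∥ m → 64 + 132 = 196 bytes.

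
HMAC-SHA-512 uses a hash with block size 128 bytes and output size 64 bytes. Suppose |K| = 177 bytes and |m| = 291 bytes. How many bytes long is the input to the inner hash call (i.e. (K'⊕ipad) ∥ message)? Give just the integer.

Key is 177 > 128 bytes, so it is hashed to 64 bytes then zero-padded to 128: |K'| = 128.
Inner input = (K'⊕ipad) ∥ m → 128 + 291 = 419 bytes.

419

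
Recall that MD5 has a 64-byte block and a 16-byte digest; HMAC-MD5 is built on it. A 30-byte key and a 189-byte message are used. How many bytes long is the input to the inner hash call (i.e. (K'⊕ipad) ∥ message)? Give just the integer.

253

Key is 30 ≤ 64 bytes, zero-padded: |K'| = 64.
Inner input = (K'⊕ipad) ∥ m → 64 + 189 = 253 bytes.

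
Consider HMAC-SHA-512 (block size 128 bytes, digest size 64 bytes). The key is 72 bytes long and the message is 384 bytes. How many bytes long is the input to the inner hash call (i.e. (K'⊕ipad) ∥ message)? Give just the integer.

512

Key is 72 ≤ 128 bytes, zero-padded: |K'| = 128.
Inner input = (K'⊕ipad) ∥ m → 128 + 384 = 512 bytes.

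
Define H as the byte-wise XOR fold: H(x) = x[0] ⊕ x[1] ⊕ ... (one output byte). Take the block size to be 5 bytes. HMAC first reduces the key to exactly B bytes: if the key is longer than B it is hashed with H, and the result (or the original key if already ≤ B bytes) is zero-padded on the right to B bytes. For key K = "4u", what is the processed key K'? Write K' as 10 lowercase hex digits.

Key "4u" = 34 75 is 2 bytes ≤ B = 5; zero-pad to 5 bytes: K' = 34 75 00 00 00.

3475000000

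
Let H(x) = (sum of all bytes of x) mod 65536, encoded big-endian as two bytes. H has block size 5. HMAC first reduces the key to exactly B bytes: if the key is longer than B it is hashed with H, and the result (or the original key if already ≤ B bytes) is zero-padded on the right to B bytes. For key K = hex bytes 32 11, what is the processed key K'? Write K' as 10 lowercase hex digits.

3211000000

Key hex bytes 32 11 is 2 bytes ≤ B = 5; zero-pad to 5 bytes: K' = 32 11 00 00 00.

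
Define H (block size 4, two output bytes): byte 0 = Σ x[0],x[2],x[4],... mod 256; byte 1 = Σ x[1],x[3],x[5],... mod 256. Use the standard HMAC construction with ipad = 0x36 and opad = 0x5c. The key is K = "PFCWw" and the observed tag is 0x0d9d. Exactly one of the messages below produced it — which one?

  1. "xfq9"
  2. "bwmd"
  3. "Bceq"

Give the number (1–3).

Key "PFCWw" = 50 46 43 57 77 is 5 bytes > B = 4, so hash it first: H(key) = 0a 9d, then zero-pad to 4 bytes: K' = 0a 9d 00 00.
K' ⊕ ipad = 3c ab 36 36; K' ⊕ opad = 56 c1 5c 5c.
m1: inner = H(3c ab 36 36 78 66 71 39) = 5b 80; tag = H(56 c1 5c 5c 5b 80) = 0d9d ← matches
m2: inner = H(3c ab 36 36 62 77 6d 64) = 41 bc; tag = H(56 c1 5c 5c 41 bc) = f3d9
m3: inner = H(3c ab 36 36 42 63 65 71) = 19 b5; tag = H(56 c1 5c 5c 19 b5) = cbd2

1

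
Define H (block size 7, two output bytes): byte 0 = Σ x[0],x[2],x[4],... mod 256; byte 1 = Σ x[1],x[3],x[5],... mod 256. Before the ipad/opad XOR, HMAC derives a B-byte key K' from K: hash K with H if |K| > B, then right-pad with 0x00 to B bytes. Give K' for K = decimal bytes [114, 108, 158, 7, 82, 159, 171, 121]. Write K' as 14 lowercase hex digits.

|K| = 8 > B = 7, so first hash the key.
H(K): even-index sum = 525 mod 256 = 13; odd-index sum = 395 mod 256 = 139 → 0d 8b.
Zero-pad H(K) = 0d 8b to 7 bytes: K' = 0d 8b 00 00 00 00 00.

0d8b0000000000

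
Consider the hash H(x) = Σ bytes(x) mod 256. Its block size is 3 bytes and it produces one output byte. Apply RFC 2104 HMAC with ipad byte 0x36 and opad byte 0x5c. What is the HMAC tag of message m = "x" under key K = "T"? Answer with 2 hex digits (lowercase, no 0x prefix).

Key "T" = 54 is 1 byte ≤ B = 3; zero-pad to 3 bytes: K' = 54 00 00.
K' ⊕ ipad = 62 36 36.  K' ⊕ opad = 08 5c 5c.
Inner input = (K'⊕ipad) ∥ m = 62 36 36 ∥ 78.
Inner hash: sum = 98+54+54+120 = 326; mod 256 = 70 → 46.
Outer input = (K'⊕opad) ∥ inner = 08 5c 5c ∥ 46.
Outer hash (tag): sum = 8+92+92+70 = 262; mod 256 = 6 → 06.

06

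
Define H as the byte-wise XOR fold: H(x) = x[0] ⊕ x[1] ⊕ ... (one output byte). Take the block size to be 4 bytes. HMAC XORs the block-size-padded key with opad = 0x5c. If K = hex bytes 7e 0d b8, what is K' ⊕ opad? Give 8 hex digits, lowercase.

2251e45c

Key hex bytes 7e 0d b8 is 3 bytes ≤ B = 4; zero-pad to 4 bytes: K' = 7e 0d b8 00.
XOR each byte with 0x5c: 7e⊕5c=22, 0d⊕5c=51, b8⊕5c=e4, 00⊕5c=5c.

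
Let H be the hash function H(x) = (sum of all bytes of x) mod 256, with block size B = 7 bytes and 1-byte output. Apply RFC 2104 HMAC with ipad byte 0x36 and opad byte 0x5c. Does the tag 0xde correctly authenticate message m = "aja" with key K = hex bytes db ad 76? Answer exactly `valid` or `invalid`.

Key hex bytes db ad 76 is 3 bytes ≤ B = 7; zero-pad to 7 bytes: K' = db ad 76 00 00 00 00.
K' ⊕ ipad = ed 9b 40 36 36 36 36; K' ⊕ opad = 87 f1 2a 5c 5c 5c 5c.
Inner hash: sum = 237+155+64+54+54+54+54+97+106+97 = 972; mod 256 = 204 → cc.
Outer hash (recomputed tag): sum = 135+241+42+92+92+92+92+204 = 990; mod 256 = 222 → de.
Recomputed tag = de; claimed = de → match.

valid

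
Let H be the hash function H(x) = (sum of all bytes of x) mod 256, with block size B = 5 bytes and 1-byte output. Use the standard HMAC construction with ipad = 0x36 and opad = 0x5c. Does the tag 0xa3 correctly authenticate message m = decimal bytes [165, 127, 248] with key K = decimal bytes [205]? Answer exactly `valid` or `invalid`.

invalid

Key decimal bytes [205] = cd is 1 byte ≤ B = 5; zero-pad to 5 bytes: K' = cd 00 00 00 00.
K' ⊕ ipad = fb 36 36 36 36; K' ⊕ opad = 91 5c 5c 5c 5c.
Inner hash: sum = 251+54+54+54+54+165+127+248 = 1007; mod 256 = 239 → ef.
Outer hash (recomputed tag): sum = 145+92+92+92+92+239 = 752; mod 256 = 240 → f0.
Recomputed tag = f0; claimed = a3 → mismatch.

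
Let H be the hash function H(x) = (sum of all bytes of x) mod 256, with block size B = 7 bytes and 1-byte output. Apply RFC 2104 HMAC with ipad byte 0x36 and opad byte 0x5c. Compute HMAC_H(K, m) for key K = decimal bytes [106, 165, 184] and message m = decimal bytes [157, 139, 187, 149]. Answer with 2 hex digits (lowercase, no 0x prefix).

Key decimal bytes [106, 165, 184] = 6a a5 b8 is 3 bytes ≤ B = 7; zero-pad to 7 bytes: K' = 6a a5 b8 00 00 00 00.
K' ⊕ ipad = 5c 93 8e 36 36 36 36.  K' ⊕ opad = 36 f9 e4 5c 5c 5c 5c.
Inner input = (K'⊕ipad) ∥ m = 5c 93 8e 36 36 36 36 ∥ 9d 8b bb 95.
Inner hash: sum = 92+147+142+54+54+54+54+157+139+187+149 = 1229; mod 256 = 205 → cd.
Outer input = (K'⊕opad) ∥ inner = 36 f9 e4 5c 5c 5c 5c ∥ cd.
Outer hash (tag): sum = 54+249+228+92+92+92+92+205 = 1104; mod 256 = 80 → 50.

50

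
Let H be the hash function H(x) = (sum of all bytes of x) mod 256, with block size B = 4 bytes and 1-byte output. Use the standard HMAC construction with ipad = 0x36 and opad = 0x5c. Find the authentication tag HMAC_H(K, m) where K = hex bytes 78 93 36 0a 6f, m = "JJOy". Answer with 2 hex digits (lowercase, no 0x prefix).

Key hex bytes 78 93 36 0a 6f is 5 bytes > B = 4, so hash it first: H(key) = ba, then zero-pad to 4 bytes: K' = ba 00 00 00.
K' ⊕ ipad = 8c 36 36 36.  K' ⊕ opad = e6 5c 5c 5c.
Inner input = (K'⊕ipad) ∥ m = 8c 36 36 36 ∥ 4a 4a 4f 79.
Inner hash: sum = 140+54+54+54+74+74+79+121 = 650; mod 256 = 138 → 8a.
Outer input = (K'⊕opad) ∥ inner = e6 5c 5c 5c ∥ 8a.
Outer hash (tag): sum = 230+92+92+92+138 = 644; mod 256 = 132 → 84.

84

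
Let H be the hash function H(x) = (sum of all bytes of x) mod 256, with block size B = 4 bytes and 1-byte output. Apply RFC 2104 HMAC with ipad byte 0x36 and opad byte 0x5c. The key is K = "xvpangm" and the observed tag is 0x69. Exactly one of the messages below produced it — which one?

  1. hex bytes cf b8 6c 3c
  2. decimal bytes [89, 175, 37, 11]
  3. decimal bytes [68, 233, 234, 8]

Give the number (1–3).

3

Key "xvpangm" = 78 76 70 61 6e 67 6d is 7 bytes > B = 4, so hash it first: H(key) = 01, then zero-pad to 4 bytes: K' = 01 00 00 00.
K' ⊕ ipad = 37 36 36 36; K' ⊕ opad = 5d 5c 5c 5c.
m1: inner = H(37 36 36 36 cf b8 6c 3c) = 08; tag = H(5d 5c 5c 5c 08) = 79
m2: inner = H(37 36 36 36 59 af 25 0b) = 11; tag = H(5d 5c 5c 5c 11) = 82
m3: inner = H(37 36 36 36 44 e9 ea 08) = f8; tag = H(5d 5c 5c 5c f8) = 69 ← matches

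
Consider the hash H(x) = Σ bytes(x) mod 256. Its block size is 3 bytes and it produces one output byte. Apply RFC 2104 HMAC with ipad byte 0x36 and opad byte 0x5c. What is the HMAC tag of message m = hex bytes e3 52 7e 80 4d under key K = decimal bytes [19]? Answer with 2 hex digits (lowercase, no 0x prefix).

18

Key decimal bytes [19] = 13 is 1 byte ≤ B = 3; zero-pad to 3 bytes: K' = 13 00 00.
K' ⊕ ipad = 25 36 36.  K' ⊕ opad = 4f 5c 5c.
Inner input = (K'⊕ipad) ∥ m = 25 36 36 ∥ e3 52 7e 80 4d.
Inner hash: sum = 37+54+54+227+82+126+128+77 = 785; mod 256 = 17 → 11.
Outer input = (K'⊕opad) ∥ inner = 4f 5c 5c ∥ 11.
Outer hash (tag): sum = 79+92+92+17 = 280; mod 256 = 24 → 18.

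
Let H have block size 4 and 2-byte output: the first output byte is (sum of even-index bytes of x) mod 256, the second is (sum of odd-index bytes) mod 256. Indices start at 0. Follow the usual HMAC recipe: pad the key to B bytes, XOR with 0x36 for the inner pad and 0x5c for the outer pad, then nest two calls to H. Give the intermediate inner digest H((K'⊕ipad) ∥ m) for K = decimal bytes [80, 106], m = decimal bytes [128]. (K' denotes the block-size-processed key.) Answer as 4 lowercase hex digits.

Key decimal bytes [80, 106] = 50 6a is 2 bytes ≤ B = 4; zero-pad to 4 bytes: K' = 50 6a 00 00.
K' ⊕ ipad = 66 5c 36 36.
Inner input = 66 5c 36 36 ∥ 80.
Inner hash: even-index sum = 284 mod 256 = 28; odd-index sum = 146 mod 256 = 146 → 1c 92.

1c92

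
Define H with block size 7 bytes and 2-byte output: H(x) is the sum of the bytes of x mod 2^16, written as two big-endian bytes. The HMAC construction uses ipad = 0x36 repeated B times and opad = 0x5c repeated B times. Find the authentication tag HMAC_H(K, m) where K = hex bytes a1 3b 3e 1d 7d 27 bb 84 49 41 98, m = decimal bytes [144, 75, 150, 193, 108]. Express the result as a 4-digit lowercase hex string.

036f

Key hex bytes a1 3b 3e 1d 7d 27 bb 84 49 41 98 is 11 bytes > B = 7, so hash it first: H(key) = 04 3c, then zero-pad to 7 bytes: K' = 04 3c 00 00 00 00 00.
K' ⊕ ipad = 32 0a 36 36 36 36 36.  K' ⊕ opad = 58 60 5c 5c 5c 5c 5c.
Inner input = (K'⊕ipad) ∥ m = 32 0a 36 36 36 36 36 ∥ 90 4b 96 c1 6c.
Inner hash: sum = 50+10+54+54+54+54+54+144+75+150+193+108 = 1000 → 03 e8.
Outer input = (K'⊕opad) ∥ inner = 58 60 5c 5c 5c 5c 5c ∥ 03 e8.
Outer hash (tag): sum = 88+96+92+92+92+92+92+3+232 = 879 → 03 6f.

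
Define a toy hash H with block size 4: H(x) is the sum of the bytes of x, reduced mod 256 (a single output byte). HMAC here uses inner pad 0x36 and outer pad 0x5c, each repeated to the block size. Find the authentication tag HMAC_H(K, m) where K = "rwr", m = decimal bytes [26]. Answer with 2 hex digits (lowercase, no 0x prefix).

fc

Key "rwr" = 72 77 72 is 3 bytes ≤ B = 4; zero-pad to 4 bytes: K' = 72 77 72 00.
K' ⊕ ipad = 44 41 44 36.  K' ⊕ opad = 2e 2b 2e 5c.
Inner input = (K'⊕ipad) ∥ m = 44 41 44 36 ∥ 1a.
Inner hash: sum = 68+65+68+54+26 = 281; mod 256 = 25 → 19.
Outer input = (K'⊕opad) ∥ inner = 2e 2b 2e 5c ∥ 19.
Outer hash (tag): sum = 46+43+46+92+25 = 252 → fc.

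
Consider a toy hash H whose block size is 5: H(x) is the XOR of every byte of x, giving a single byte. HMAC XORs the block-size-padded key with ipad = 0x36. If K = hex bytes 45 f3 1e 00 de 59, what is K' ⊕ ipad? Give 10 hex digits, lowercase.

1936363636

Key hex bytes 45 f3 1e 00 de 59 is 6 bytes > B = 5, so hash it first: H(key) = 2f, then zero-pad to 5 bytes: K' = 2f 00 00 00 00.
XOR each byte with 0x36: 2f⊕36=19, 00⊕36=36, 00⊕36=36, 00⊕36=36, 00⊕36=36.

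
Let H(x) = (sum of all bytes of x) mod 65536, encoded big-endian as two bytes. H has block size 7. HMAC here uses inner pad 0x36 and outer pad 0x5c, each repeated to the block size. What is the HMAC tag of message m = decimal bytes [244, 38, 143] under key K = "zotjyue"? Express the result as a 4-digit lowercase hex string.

0212

Key "zotjyue" = 7a 6f 74 6a 79 75 65 is exactly B = 7 bytes: K' = 7a 6f 74 6a 79 75 65.
K' ⊕ ipad = 4c 59 42 5c 4f 43 53.  K' ⊕ opad = 26 33 28 36 25 29 39.
Inner input = (K'⊕ipad) ∥ m = 4c 59 42 5c 4f 43 53 ∥ f4 26 8f.
Inner hash: sum = 76+89+66+92+79+67+83+244+38+143 = 977 → 03 d1.
Outer input = (K'⊕opad) ∥ inner = 26 33 28 36 25 29 39 ∥ 03 d1.
Outer hash (tag): sum = 38+51+40+54+37+41+57+3+209 = 530 → 02 12.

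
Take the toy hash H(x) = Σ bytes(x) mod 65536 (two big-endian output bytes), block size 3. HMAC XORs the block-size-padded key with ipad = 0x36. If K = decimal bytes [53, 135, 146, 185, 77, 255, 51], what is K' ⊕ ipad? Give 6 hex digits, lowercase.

35b036

Key decimal bytes [53, 135, 146, 185, 77, 255, 51] = 35 87 92 b9 4d ff 33 is 7 bytes > B = 3, so hash it first: H(key) = 03 86, then zero-pad to 3 bytes: K' = 03 86 00.
XOR each byte with 0x36: 03⊕36=35, 86⊕36=b0, 00⊕36=36.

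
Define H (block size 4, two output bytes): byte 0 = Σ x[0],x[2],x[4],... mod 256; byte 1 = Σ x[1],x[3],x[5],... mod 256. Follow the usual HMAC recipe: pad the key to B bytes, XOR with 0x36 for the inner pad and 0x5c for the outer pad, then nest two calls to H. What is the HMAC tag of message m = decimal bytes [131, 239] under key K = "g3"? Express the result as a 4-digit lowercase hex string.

a1f5

Key "g3" = 67 33 is 2 bytes ≤ B = 4; zero-pad to 4 bytes: K' = 67 33 00 00.
K' ⊕ ipad = 51 05 36 36.  K' ⊕ opad = 3b 6f 5c 5c.
Inner input = (K'⊕ipad) ∥ m = 51 05 36 36 ∥ 83 ef.
Inner hash: even-index sum = 266 mod 256 = 10; odd-index sum = 298 mod 256 = 42 → 0a 2a.
Outer input = (K'⊕opad) ∥ inner = 3b 6f 5c 5c ∥ 0a 2a.
Outer hash (tag): even-index sum = 161 mod 256 = 161; odd-index sum = 245 mod 256 = 245 → a1 f5.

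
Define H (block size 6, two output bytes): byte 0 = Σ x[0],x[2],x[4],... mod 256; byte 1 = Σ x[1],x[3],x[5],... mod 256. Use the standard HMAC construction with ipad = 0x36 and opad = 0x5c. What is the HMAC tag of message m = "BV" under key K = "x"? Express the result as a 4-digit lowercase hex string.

Key "x" = 78 is 1 byte ≤ B = 6; zero-pad to 6 bytes: K' = 78 00 00 00 00 00.
K' ⊕ ipad = 4e 36 36 36 36 36.  K' ⊕ opad = 24 5c 5c 5c 5c 5c.
Inner input = (K'⊕ipad) ∥ m = 4e 36 36 36 36 36 ∥ 42 56.
Inner hash: even-index sum = 252 mod 256 = 252; odd-index sum = 248 mod 256 = 248 → fc f8.
Outer input = (K'⊕opad) ∥ inner = 24 5c 5c 5c 5c 5c ∥ fc f8.
Outer hash (tag): even-index sum = 472 mod 256 = 216; odd-index sum = 524 mod 256 = 12 → d8 0c.

d80c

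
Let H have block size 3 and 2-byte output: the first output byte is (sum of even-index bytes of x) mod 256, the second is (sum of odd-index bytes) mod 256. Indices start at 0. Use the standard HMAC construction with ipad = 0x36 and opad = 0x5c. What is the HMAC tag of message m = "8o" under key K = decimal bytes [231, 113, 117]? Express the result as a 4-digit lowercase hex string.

63b0

Key decimal bytes [231, 113, 117] = e7 71 75 is exactly B = 3 bytes: K' = e7 71 75.
K' ⊕ ipad = d1 47 43.  K' ⊕ opad = bb 2d 29.
Inner input = (K'⊕ipad) ∥ m = d1 47 43 ∥ 38 6f.
Inner hash: even-index sum = 387 mod 256 = 131; odd-index sum = 127 mod 256 = 127 → 83 7f.
Outer input = (K'⊕opad) ∥ inner = bb 2d 29 ∥ 83 7f.
Outer hash (tag): even-index sum = 355 mod 256 = 99; odd-index sum = 176 mod 256 = 176 → 63 b0.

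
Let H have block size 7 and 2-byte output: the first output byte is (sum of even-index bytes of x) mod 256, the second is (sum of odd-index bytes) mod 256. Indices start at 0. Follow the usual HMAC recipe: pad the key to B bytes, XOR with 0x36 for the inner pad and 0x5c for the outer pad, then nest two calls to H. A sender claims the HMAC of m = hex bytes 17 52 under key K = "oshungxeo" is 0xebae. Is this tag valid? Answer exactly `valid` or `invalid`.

invalid

Key "oshungxeo" = 6f 73 68 75 6e 67 78 65 6f is 9 bytes > B = 7, so hash it first: H(key) = 2c b4, then zero-pad to 7 bytes: K' = 2c b4 00 00 00 00 00.
K' ⊕ ipad = 1a 82 36 36 36 36 36; K' ⊕ opad = 70 e8 5c 5c 5c 5c 5c.
Inner hash: even-index sum = 270 mod 256 = 14; odd-index sum = 261 mod 256 = 5 → 0e 05.
Outer hash (recomputed tag): even-index sum = 393 mod 256 = 137; odd-index sum = 430 mod 256 = 174 → 89 ae.
Recomputed tag = 89ae; claimed = ebae → mismatch.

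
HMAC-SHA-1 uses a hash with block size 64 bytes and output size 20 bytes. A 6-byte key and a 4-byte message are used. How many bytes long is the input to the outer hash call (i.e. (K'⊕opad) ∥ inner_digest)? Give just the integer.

84

Key is 6 ≤ 64 bytes, zero-padded: |K'| = 64.
Outer input = (K'⊕opad) ∥ H(inner) → 64 + 20 = 84 bytes.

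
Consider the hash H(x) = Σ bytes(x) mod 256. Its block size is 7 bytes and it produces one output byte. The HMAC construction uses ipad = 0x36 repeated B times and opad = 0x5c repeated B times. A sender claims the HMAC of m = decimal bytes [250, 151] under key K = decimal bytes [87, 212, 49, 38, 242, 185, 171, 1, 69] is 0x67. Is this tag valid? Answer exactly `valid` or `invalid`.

valid

Key decimal bytes [87, 212, 49, 38, 242, 185, 171, 1, 69] = 57 d4 31 26 f2 b9 ab 01 45 is 9 bytes > B = 7, so hash it first: H(key) = 1e, then zero-pad to 7 bytes: K' = 1e 00 00 00 00 00 00.
K' ⊕ ipad = 28 36 36 36 36 36 36; K' ⊕ opad = 42 5c 5c 5c 5c 5c 5c.
Inner hash: sum = 40+54+54+54+54+54+54+250+151 = 765; mod 256 = 253 → fd.
Outer hash (recomputed tag): sum = 66+92+92+92+92+92+92+253 = 871; mod 256 = 103 → 67.
Recomputed tag = 67; claimed = 67 → match.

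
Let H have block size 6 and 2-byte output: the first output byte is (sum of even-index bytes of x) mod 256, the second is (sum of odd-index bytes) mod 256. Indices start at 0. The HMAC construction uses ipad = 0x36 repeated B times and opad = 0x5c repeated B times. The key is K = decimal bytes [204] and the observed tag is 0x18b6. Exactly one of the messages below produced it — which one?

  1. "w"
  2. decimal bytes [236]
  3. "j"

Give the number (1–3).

3

Key decimal bytes [204] = cc is 1 byte ≤ B = 6; zero-pad to 6 bytes: K' = cc 00 00 00 00 00.
K' ⊕ ipad = fa 36 36 36 36 36; K' ⊕ opad = 90 5c 5c 5c 5c 5c.
m1: inner = H(fa 36 36 36 36 36 77) = dd a2; tag = H(90 5c 5c 5c 5c 5c dd a2) = 25b6
m2: inner = H(fa 36 36 36 36 36 ec) = 52 a2; tag = H(90 5c 5c 5c 5c 5c 52 a2) = 9ab6
m3: inner = H(fa 36 36 36 36 36 6a) = d0 a2; tag = H(90 5c 5c 5c 5c 5c d0 a2) = 18b6 ← matches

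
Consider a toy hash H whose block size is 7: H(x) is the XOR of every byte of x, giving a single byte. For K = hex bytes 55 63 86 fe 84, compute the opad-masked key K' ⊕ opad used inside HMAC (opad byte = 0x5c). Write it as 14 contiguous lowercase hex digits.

093fdaa2d85c5c

Key hex bytes 55 63 86 fe 84 is 5 bytes ≤ B = 7; zero-pad to 7 bytes: K' = 55 63 86 fe 84 00 00.
XOR each byte with 0x5c: 55⊕5c=09, 63⊕5c=3f, 86⊕5c=da, fe⊕5c=a2, 84⊕5c=d8, 00⊕5c=5c, 00⊕5c=5c.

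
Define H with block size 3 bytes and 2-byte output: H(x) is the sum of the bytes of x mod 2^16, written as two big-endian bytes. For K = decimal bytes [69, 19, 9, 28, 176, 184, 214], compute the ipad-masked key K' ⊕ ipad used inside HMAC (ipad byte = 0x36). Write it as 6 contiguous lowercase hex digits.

348d36

Key decimal bytes [69, 19, 9, 28, 176, 184, 214] = 45 13 09 1c b0 b8 d6 is 7 bytes > B = 3, so hash it first: H(key) = 02 bb, then zero-pad to 3 bytes: K' = 02 bb 00.
XOR each byte with 0x36: 02⊕36=34, bb⊕36=8d, 00⊕36=36.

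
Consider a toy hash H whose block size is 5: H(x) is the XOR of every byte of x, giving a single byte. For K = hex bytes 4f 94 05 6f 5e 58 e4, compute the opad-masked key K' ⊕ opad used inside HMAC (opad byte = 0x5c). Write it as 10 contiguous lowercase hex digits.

0f5c5c5c5c

Key hex bytes 4f 94 05 6f 5e 58 e4 is 7 bytes > B = 5, so hash it first: H(key) = 53, then zero-pad to 5 bytes: K' = 53 00 00 00 00.
XOR each byte with 0x5c: 53⊕5c=0f, 00⊕5c=5c, 00⊕5c=5c, 00⊕5c=5c, 00⊕5c=5c.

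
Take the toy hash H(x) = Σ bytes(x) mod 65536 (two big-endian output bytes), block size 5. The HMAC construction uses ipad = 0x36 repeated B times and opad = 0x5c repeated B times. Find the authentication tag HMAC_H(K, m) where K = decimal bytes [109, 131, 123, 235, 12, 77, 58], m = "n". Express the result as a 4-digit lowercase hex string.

024c

Key decimal bytes [109, 131, 123, 235, 12, 77, 58] = 6d 83 7b eb 0c 4d 3a is 7 bytes > B = 5, so hash it first: H(key) = 02 e9, then zero-pad to 5 bytes: K' = 02 e9 00 00 00.
K' ⊕ ipad = 34 df 36 36 36.  K' ⊕ opad = 5e b5 5c 5c 5c.
Inner input = (K'⊕ipad) ∥ m = 34 df 36 36 36 ∥ 6e.
Inner hash: sum = 52+223+54+54+54+110 = 547 → 02 23.
Outer input = (K'⊕opad) ∥ inner = 5e b5 5c 5c 5c ∥ 02 23.
Outer hash (tag): sum = 94+181+92+92+92+2+35 = 588 → 02 4c.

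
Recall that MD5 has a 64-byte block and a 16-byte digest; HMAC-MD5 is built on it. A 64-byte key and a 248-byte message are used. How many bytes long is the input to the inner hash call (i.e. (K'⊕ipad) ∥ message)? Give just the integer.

Key is 64 ≤ 64 bytes, zero-padded: |K'| = 64.
Inner input = (K'⊕ipad) ∥ m → 64 + 248 = 312 bytes.

312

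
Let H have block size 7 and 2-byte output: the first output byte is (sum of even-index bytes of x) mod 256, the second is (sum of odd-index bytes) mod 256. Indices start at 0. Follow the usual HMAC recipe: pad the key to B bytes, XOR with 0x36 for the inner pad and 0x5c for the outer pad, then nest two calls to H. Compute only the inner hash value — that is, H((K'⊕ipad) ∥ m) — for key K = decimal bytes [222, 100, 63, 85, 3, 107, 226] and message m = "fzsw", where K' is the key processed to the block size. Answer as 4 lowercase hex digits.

ebeb

Key decimal bytes [222, 100, 63, 85, 3, 107, 226] = de 64 3f 55 03 6b e2 is exactly B = 7 bytes: K' = de 64 3f 55 03 6b e2.
K' ⊕ ipad = e8 52 09 63 35 5d d4.
Inner input = e8 52 09 63 35 5d d4 ∥ 66 7a 73 77.
Inner hash: even-index sum = 747 mod 256 = 235; odd-index sum = 491 mod 256 = 235 → eb eb.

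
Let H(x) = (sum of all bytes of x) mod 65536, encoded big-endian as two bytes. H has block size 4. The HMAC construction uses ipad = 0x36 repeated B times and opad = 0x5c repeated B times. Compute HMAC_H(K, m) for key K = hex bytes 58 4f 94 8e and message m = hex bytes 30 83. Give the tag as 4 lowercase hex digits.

Key hex bytes 58 4f 94 8e is exactly B = 4 bytes: K' = 58 4f 94 8e.
K' ⊕ ipad = 6e 79 a2 b8.  K' ⊕ opad = 04 13 c8 d2.
Inner input = (K'⊕ipad) ∥ m = 6e 79 a2 b8 ∥ 30 83.
Inner hash: sum = 110+121+162+184+48+131 = 756 → 02 f4.
Outer input = (K'⊕opad) ∥ inner = 04 13 c8 d2 ∥ 02 f4.
Outer hash (tag): sum = 4+19+200+210+2+244 = 679 → 02 a7.

02a7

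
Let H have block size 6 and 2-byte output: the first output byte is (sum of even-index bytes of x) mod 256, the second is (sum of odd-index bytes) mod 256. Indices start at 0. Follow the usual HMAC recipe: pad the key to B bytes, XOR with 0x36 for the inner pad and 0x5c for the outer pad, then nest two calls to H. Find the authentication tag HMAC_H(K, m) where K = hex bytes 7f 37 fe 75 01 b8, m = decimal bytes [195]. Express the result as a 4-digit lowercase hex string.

Key hex bytes 7f 37 fe 75 01 b8 is exactly B = 6 bytes: K' = 7f 37 fe 75 01 b8.
K' ⊕ ipad = 49 01 c8 43 37 8e.  K' ⊕ opad = 23 6b a2 29 5d e4.
Inner input = (K'⊕ipad) ∥ m = 49 01 c8 43 37 8e ∥ c3.
Inner hash: even-index sum = 523 mod 256 = 11; odd-index sum = 210 mod 256 = 210 → 0b d2.
Outer input = (K'⊕opad) ∥ inner = 23 6b a2 29 5d e4 ∥ 0b d2.
Outer hash (tag): even-index sum = 301 mod 256 = 45; odd-index sum = 586 mod 256 = 74 → 2d 4a.

2d4a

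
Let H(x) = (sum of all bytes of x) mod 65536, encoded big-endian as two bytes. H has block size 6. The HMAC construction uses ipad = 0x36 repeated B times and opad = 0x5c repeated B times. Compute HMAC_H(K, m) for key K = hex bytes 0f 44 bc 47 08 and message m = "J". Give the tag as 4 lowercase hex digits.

027c

Key hex bytes 0f 44 bc 47 08 is 5 bytes ≤ B = 6; zero-pad to 6 bytes: K' = 0f 44 bc 47 08 00.
K' ⊕ ipad = 39 72 8a 71 3e 36.  K' ⊕ opad = 53 18 e0 1b 54 5c.
Inner input = (K'⊕ipad) ∥ m = 39 72 8a 71 3e 36 ∥ 4a.
Inner hash: sum = 57+114+138+113+62+54+74 = 612 → 02 64.
Outer input = (K'⊕opad) ∥ inner = 53 18 e0 1b 54 5c ∥ 02 64.
Outer hash (tag): sum = 83+24+224+27+84+92+2+100 = 636 → 02 7c.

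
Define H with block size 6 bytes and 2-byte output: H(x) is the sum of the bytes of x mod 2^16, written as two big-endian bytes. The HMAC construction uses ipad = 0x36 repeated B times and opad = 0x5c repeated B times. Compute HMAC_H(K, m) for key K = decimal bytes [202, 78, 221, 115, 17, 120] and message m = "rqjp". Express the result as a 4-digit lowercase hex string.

02a3

Key decimal bytes [202, 78, 221, 115, 17, 120] = ca 4e dd 73 11 78 is exactly B = 6 bytes: K' = ca 4e dd 73 11 78.
K' ⊕ ipad = fc 78 eb 45 27 4e.  K' ⊕ opad = 96 12 81 2f 4d 24.
Inner input = (K'⊕ipad) ∥ m = fc 78 eb 45 27 4e ∥ 72 71 6a 70.
Inner hash: sum = 252+120+235+69+39+78+114+113+106+112 = 1238 → 04 d6.
Outer input = (K'⊕opad) ∥ inner = 96 12 81 2f 4d 24 ∥ 04 d6.
Outer hash (tag): sum = 150+18+129+47+77+36+4+214 = 675 → 02 a3.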